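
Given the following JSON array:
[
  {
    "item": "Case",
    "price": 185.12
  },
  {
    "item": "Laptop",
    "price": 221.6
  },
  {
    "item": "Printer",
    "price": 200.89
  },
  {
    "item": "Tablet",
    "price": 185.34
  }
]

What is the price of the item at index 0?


Array index 0 -> Case
price = 185.12

ANSWER: 185.12


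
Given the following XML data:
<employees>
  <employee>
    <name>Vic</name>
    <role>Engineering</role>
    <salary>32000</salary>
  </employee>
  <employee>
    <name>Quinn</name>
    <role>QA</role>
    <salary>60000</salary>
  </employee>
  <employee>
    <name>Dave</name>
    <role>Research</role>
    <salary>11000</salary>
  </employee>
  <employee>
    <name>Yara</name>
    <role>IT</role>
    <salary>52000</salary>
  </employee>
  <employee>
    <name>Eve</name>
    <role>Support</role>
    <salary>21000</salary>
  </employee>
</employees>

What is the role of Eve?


Searching for <employee> with <name>Eve</name>
Found at position 5
<role>Support</role>

ANSWER: Support


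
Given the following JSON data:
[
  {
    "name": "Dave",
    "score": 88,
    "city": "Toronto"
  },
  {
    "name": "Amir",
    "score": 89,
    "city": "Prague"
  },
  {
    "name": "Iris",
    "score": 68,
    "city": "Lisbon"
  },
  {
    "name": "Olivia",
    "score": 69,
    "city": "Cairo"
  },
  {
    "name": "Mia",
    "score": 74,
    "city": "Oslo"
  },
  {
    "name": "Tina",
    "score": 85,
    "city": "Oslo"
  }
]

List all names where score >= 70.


Filtering records where score >= 70:
  Dave (score=88) -> YES
  Amir (score=89) -> YES
  Iris (score=68) -> no
  Olivia (score=69) -> no
  Mia (score=74) -> YES
  Tina (score=85) -> YES


ANSWER: Dave, Amir, Mia, Tina


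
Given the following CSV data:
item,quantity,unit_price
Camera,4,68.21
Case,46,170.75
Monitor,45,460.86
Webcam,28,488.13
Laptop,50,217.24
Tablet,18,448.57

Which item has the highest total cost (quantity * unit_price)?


Computing row totals:
  Camera: 272.84
  Case: 7854.5
  Monitor: 20738.7
  Webcam: 13667.64
  Laptop: 10862.0
  Tablet: 8074.26
Maximum: Monitor (20738.7)

ANSWER: Monitor


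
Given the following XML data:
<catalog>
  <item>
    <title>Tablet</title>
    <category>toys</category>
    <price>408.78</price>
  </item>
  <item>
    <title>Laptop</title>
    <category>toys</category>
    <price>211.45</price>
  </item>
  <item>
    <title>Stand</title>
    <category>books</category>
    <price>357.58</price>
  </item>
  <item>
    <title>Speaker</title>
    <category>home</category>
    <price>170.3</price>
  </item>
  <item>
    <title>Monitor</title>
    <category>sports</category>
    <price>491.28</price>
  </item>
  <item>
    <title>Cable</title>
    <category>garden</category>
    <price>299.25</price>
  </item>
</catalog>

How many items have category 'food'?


Scanning <item> elements for <category>food</category>:
Count: 0

ANSWER: 0


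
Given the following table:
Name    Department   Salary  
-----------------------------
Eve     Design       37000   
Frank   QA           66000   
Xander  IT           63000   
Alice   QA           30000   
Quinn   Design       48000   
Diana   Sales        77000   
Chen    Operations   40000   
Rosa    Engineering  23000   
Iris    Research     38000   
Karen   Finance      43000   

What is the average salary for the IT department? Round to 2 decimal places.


IT department members:
  Xander: 63000
Sum = 63000
Count = 1
Average = 63000 / 1 = 63000.00

ANSWER: 63000.00


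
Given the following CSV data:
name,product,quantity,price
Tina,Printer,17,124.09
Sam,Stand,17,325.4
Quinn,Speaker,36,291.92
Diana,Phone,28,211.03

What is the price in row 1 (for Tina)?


Row 1: Tina
Column 'price' = 124.09

ANSWER: 124.09


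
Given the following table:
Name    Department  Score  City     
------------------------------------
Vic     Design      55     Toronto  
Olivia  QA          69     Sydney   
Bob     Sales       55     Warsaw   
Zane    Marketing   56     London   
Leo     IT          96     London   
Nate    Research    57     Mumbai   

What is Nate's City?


Row 6: Nate
City = Mumbai

ANSWER: Mumbai


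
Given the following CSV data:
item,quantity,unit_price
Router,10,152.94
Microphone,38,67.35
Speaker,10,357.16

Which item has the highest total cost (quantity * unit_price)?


Computing row totals:
  Router: 1529.4
  Microphone: 2559.3
  Speaker: 3571.6
Maximum: Speaker (3571.6)

ANSWER: Speaker


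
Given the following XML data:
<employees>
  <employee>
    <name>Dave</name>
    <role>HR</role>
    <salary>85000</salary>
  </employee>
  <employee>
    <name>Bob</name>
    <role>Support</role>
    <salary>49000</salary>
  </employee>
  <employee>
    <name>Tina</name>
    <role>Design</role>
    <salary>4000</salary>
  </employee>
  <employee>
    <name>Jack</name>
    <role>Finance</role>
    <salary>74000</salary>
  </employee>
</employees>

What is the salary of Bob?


Searching for <employee> with <name>Bob</name>
Found at position 2
<salary>49000</salary>

ANSWER: 49000


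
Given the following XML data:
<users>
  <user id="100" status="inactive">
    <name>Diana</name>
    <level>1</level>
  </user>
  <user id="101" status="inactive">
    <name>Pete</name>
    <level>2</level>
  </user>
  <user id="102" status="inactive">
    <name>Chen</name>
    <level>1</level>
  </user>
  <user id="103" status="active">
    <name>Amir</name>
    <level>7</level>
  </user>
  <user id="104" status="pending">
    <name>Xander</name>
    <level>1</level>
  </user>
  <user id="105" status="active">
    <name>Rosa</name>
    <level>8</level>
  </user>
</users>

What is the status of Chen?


Finding user with name = Chen
user id="102" status="inactive"

ANSWER: inactive


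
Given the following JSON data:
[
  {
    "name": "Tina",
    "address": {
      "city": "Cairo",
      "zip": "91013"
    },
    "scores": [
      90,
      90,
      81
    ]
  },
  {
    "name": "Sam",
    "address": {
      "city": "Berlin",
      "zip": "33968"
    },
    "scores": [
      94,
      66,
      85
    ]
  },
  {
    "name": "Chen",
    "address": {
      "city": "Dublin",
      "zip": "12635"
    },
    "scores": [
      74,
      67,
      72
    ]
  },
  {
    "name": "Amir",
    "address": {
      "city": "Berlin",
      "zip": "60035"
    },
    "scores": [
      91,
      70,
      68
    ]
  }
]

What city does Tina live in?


Path: records[0].address.city
Value: Cairo

ANSWER: Cairo


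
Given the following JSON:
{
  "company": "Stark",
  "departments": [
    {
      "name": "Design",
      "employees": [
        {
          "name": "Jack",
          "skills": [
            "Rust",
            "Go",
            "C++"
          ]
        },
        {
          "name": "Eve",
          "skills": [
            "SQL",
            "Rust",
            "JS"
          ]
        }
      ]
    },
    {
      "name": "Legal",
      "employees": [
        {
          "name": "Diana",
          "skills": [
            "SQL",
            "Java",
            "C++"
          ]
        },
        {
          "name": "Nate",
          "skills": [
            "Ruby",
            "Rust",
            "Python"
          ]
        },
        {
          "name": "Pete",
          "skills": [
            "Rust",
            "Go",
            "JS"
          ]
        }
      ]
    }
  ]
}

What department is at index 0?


Path: departments[0].name
Value: Design

ANSWER: Design


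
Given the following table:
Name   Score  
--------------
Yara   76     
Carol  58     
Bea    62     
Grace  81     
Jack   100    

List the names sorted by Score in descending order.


Sorting by Score (descending):
  Jack: 100
  Grace: 81
  Yara: 76
  Bea: 62
  Carol: 58


ANSWER: Jack, Grace, Yara, Bea, Carol


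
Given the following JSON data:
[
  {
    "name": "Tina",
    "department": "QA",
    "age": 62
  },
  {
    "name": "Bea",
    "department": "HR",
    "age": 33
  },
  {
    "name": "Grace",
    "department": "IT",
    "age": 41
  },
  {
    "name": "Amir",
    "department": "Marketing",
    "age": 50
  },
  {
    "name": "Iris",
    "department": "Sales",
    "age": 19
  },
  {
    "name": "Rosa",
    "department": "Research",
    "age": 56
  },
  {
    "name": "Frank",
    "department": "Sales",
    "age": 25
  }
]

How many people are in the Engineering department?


Scanning records for department = Engineering
  No matches found
Count: 0

ANSWER: 0


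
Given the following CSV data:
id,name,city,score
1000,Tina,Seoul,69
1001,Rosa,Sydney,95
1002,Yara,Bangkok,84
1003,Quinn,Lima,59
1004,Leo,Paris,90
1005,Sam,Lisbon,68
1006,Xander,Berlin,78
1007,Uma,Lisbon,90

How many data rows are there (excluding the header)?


Counting rows (excluding header):
Header: id,name,city,score
Data rows: 8

ANSWER: 8


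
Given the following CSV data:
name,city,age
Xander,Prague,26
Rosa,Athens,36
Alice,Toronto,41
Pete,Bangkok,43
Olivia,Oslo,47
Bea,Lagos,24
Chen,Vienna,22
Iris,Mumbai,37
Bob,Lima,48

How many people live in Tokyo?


Scanning city column for 'Tokyo':
Total matches: 0

ANSWER: 0


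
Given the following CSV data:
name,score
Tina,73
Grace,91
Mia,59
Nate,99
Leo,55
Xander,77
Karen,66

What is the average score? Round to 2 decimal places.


Scores: 73, 91, 59, 99, 55, 77, 66
Sum = 520
Count = 7
Average = 520 / 7 = 74.29

ANSWER: 74.29


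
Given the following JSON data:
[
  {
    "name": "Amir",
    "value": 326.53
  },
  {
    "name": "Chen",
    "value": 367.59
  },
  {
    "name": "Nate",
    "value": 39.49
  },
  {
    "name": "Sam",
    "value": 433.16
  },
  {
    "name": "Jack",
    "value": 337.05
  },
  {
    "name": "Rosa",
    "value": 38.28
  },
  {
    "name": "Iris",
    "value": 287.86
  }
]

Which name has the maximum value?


Comparing values:
  Amir: 326.53
  Chen: 367.59
  Nate: 39.49
  Sam: 433.16
  Jack: 337.05
  Rosa: 38.28
  Iris: 287.86
Maximum: Sam (433.16)

ANSWER: Sam


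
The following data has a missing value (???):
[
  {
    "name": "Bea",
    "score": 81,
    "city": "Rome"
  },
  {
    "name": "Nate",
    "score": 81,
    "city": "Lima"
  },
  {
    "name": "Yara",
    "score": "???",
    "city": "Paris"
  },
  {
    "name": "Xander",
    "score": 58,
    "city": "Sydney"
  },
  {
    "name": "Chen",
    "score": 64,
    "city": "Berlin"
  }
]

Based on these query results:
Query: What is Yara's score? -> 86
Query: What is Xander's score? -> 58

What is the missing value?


The missing value is Yara's score
From query: Yara's score = 86

ANSWER: 86


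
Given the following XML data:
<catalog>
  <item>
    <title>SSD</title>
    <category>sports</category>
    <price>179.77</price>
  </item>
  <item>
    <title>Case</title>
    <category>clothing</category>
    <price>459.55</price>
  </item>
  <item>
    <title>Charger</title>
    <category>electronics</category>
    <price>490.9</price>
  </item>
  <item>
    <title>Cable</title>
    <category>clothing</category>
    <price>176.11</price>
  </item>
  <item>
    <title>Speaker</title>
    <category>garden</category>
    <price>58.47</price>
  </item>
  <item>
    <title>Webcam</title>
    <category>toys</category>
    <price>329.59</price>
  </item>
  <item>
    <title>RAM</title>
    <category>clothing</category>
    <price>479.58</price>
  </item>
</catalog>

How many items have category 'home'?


Scanning <item> elements for <category>home</category>:
Count: 0

ANSWER: 0


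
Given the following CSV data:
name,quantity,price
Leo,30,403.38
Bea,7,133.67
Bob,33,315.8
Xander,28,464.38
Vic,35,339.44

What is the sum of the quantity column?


Values in 'quantity' column:
  Row 1: 30
  Row 2: 7
  Row 3: 33
  Row 4: 28
  Row 5: 35
Sum = 30 + 7 + 33 + 28 + 35 = 133

ANSWER: 133


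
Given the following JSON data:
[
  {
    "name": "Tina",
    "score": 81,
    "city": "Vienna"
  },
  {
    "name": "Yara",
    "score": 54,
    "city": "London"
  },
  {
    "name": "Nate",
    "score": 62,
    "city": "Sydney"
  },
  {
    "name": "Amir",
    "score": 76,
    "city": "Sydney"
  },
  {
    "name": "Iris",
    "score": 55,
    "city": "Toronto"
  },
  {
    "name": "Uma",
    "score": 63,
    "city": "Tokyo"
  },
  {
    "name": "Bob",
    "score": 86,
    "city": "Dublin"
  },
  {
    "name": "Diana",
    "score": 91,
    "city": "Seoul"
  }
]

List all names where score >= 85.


Filtering records where score >= 85:
  Tina (score=81) -> no
  Yara (score=54) -> no
  Nate (score=62) -> no
  Amir (score=76) -> no
  Iris (score=55) -> no
  Uma (score=63) -> no
  Bob (score=86) -> YES
  Diana (score=91) -> YES


ANSWER: Bob, Diana


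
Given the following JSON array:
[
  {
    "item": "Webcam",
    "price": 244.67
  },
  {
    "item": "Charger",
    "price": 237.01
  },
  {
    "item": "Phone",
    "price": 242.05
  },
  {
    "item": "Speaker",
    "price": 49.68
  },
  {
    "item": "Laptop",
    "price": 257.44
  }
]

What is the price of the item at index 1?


Array index 1 -> Charger
price = 237.01

ANSWER: 237.01


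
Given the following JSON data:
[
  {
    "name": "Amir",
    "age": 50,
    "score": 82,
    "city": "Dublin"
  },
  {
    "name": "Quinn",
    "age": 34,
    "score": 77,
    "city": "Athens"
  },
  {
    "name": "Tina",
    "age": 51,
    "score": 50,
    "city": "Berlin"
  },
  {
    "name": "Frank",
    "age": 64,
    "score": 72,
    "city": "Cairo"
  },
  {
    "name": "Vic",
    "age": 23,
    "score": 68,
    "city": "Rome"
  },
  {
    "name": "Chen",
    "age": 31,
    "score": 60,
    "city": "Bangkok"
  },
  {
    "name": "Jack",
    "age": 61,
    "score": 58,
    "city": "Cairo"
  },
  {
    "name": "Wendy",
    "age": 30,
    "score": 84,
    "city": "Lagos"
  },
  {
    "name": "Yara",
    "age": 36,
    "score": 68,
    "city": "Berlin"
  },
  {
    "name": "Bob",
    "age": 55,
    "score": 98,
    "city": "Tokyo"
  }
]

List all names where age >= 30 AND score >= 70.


Checking both conditions:
  Amir (age=50, score=82) -> YES
  Quinn (age=34, score=77) -> YES
  Tina (age=51, score=50) -> no
  Frank (age=64, score=72) -> YES
  Vic (age=23, score=68) -> no
  Chen (age=31, score=60) -> no
  Jack (age=61, score=58) -> no
  Wendy (age=30, score=84) -> YES
  Yara (age=36, score=68) -> no
  Bob (age=55, score=98) -> YES


ANSWER: Amir, Quinn, Frank, Wendy, Bob


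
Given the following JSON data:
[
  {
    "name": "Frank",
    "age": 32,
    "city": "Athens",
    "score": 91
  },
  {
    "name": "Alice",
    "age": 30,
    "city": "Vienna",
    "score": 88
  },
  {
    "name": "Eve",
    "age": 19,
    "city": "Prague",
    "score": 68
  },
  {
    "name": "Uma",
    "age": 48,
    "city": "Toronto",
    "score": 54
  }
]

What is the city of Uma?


Looking up record where name = Uma
Record index: 3
Field 'city' = Toronto

ANSWER: Toronto


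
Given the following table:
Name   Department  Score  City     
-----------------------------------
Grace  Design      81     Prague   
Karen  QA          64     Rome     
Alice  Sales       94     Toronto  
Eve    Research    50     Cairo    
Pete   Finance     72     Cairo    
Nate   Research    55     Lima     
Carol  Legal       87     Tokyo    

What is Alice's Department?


Row 3: Alice
Department = Sales

ANSWER: Sales


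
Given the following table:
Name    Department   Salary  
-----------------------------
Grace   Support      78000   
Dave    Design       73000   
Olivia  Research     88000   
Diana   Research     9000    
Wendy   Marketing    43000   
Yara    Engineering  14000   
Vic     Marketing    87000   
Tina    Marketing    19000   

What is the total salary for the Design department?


Design department members:
  Dave: 73000
Total = 73000 = 73000

ANSWER: 73000


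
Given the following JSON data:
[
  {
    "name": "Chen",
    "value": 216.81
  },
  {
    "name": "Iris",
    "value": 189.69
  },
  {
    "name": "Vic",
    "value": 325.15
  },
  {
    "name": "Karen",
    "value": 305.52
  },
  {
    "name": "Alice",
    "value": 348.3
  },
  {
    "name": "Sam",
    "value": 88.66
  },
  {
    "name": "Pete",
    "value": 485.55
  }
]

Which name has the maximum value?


Comparing values:
  Chen: 216.81
  Iris: 189.69
  Vic: 325.15
  Karen: 305.52
  Alice: 348.3
  Sam: 88.66
  Pete: 485.55
Maximum: Pete (485.55)

ANSWER: Pete


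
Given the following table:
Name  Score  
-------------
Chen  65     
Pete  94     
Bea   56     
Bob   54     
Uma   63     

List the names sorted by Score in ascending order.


Sorting by Score (ascending):
  Bob: 54
  Bea: 56
  Uma: 63
  Chen: 65
  Pete: 94


ANSWER: Bob, Bea, Uma, Chen, Pete


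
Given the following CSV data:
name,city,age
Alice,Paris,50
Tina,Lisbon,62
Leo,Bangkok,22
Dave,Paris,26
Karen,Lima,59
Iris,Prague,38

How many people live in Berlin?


Scanning city column for 'Berlin':
Total matches: 0

ANSWER: 0


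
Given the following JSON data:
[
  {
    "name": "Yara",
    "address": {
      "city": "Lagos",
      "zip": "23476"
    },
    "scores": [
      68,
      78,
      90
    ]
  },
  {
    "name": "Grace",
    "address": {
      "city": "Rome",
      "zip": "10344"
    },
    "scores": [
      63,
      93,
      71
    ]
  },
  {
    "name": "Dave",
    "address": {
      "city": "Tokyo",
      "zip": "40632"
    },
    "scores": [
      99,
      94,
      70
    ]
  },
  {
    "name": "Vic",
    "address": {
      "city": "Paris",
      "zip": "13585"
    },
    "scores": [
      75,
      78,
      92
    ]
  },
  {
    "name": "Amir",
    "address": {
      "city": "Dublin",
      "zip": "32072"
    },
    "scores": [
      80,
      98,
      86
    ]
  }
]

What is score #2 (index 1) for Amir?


Path: records[4].scores[1]
Value: 98

ANSWER: 98


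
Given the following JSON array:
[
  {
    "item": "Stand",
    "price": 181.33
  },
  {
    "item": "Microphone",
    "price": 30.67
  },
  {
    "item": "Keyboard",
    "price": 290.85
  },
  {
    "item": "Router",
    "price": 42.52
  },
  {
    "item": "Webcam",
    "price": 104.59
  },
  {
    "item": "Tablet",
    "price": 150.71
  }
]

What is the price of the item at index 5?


Array index 5 -> Tablet
price = 150.71

ANSWER: 150.71


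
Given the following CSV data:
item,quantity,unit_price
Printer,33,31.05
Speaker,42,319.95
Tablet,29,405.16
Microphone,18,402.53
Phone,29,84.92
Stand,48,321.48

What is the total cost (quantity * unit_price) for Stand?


Row: Stand
quantity = 48
unit_price = 321.48
total = 48 * 321.48 = 15431.04

ANSWER: 15431.04


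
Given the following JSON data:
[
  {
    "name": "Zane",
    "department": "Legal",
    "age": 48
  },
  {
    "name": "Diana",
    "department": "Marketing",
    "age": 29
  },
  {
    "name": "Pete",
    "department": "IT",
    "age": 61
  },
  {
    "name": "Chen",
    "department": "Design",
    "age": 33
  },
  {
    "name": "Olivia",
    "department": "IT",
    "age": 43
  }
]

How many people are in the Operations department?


Scanning records for department = Operations
  No matches found
Count: 0

ANSWER: 0


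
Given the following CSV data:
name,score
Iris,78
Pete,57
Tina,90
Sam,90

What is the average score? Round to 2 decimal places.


Scores: 78, 57, 90, 90
Sum = 315
Count = 4
Average = 315 / 4 = 78.75

ANSWER: 78.75


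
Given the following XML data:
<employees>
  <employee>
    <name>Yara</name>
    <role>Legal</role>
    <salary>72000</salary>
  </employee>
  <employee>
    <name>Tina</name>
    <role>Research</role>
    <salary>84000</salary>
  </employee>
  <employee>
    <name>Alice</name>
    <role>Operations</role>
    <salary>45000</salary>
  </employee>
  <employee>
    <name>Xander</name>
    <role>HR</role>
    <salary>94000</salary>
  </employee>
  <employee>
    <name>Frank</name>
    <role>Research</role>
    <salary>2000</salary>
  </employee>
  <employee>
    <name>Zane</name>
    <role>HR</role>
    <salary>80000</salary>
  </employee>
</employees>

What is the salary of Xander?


Searching for <employee> with <name>Xander</name>
Found at position 4
<salary>94000</salary>

ANSWER: 94000


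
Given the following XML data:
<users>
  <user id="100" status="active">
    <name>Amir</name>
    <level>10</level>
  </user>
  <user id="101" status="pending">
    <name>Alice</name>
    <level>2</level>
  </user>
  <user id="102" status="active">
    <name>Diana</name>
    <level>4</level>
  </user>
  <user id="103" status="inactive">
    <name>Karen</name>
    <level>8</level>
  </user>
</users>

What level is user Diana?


Finding user: Diana
<level>4</level>

ANSWER: 4


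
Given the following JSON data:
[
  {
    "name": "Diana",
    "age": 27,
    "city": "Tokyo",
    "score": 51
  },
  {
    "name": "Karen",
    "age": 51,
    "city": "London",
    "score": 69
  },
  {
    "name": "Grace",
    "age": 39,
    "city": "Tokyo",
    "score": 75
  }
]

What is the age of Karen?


Looking up record where name = Karen
Record index: 1
Field 'age' = 51

ANSWER: 51


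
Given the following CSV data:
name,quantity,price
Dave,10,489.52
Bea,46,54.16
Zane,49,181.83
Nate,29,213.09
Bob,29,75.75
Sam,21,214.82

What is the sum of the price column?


Values in 'price' column:
  Row 1: 489.52
  Row 2: 54.16
  Row 3: 181.83
  Row 4: 213.09
  Row 5: 75.75
  Row 6: 214.82
Sum = 489.52 + 54.16 + 181.83 + 213.09 + 75.75 + 214.82 = 1229.17

ANSWER: 1229.17


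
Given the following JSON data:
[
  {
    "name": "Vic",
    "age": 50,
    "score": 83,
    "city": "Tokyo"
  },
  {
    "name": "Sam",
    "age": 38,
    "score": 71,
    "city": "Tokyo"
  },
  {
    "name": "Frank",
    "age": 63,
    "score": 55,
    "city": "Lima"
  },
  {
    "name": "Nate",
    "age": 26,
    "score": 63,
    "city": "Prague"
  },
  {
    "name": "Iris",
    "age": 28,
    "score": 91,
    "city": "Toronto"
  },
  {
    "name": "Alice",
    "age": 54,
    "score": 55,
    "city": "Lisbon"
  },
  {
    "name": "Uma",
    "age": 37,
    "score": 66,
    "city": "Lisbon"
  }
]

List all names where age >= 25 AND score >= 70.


Checking both conditions:
  Vic (age=50, score=83) -> YES
  Sam (age=38, score=71) -> YES
  Frank (age=63, score=55) -> no
  Nate (age=26, score=63) -> no
  Iris (age=28, score=91) -> YES
  Alice (age=54, score=55) -> no
  Uma (age=37, score=66) -> no


ANSWER: Vic, Sam, Iris


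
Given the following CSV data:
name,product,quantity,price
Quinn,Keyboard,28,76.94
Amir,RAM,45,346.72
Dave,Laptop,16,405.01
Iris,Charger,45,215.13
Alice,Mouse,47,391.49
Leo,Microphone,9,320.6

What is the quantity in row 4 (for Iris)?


Row 4: Iris
Column 'quantity' = 45

ANSWER: 45


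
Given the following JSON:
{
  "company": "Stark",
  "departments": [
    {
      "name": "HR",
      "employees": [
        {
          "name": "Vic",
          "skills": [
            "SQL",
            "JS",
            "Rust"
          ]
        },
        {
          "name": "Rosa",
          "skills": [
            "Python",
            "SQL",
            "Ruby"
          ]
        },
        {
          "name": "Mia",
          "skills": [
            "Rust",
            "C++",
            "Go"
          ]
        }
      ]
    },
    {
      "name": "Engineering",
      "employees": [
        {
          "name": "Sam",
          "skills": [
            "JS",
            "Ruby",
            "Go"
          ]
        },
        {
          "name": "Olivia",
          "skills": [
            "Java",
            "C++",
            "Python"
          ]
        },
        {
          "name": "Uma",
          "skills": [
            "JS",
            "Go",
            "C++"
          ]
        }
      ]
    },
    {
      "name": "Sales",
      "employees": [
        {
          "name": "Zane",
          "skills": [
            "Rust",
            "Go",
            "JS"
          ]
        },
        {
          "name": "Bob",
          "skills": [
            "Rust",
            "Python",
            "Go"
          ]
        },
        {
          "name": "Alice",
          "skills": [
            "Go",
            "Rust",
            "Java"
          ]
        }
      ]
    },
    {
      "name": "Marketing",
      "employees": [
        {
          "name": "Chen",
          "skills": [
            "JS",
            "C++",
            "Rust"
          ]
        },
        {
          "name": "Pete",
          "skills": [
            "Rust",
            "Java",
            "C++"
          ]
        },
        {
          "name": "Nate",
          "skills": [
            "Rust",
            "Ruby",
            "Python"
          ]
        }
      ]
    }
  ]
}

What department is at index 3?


Path: departments[3].name
Value: Marketing

ANSWER: Marketing


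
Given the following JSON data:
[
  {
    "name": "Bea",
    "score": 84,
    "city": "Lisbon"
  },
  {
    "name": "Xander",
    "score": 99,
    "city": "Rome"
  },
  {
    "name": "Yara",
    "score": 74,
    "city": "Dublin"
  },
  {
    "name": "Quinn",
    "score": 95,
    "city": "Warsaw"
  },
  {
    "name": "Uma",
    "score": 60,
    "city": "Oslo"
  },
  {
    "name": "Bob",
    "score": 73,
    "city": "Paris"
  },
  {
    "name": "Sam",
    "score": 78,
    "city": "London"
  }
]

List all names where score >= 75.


Filtering records where score >= 75:
  Bea (score=84) -> YES
  Xander (score=99) -> YES
  Yara (score=74) -> no
  Quinn (score=95) -> YES
  Uma (score=60) -> no
  Bob (score=73) -> no
  Sam (score=78) -> YES


ANSWER: Bea, Xander, Quinn, Sam


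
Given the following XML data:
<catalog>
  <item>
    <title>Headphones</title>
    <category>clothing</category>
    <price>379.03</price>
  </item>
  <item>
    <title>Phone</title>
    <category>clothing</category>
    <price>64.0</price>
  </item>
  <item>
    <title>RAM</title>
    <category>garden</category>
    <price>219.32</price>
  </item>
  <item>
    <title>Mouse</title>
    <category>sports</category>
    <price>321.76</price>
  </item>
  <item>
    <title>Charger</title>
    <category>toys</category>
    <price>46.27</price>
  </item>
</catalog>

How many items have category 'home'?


Scanning <item> elements for <category>home</category>:
Count: 0

ANSWER: 0


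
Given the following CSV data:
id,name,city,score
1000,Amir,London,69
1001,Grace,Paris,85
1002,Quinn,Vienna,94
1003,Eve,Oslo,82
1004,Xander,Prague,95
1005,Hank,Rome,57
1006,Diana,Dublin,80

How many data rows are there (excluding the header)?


Counting rows (excluding header):
Header: id,name,city,score
Data rows: 7

ANSWER: 7


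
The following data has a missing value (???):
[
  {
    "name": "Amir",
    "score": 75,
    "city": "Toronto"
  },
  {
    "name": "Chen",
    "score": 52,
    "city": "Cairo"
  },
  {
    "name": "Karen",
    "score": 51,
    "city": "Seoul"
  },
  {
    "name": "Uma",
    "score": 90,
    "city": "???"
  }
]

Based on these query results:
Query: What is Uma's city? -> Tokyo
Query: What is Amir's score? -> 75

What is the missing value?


The missing value is Uma's city
From query: Uma's city = Tokyo

ANSWER: Tokyo


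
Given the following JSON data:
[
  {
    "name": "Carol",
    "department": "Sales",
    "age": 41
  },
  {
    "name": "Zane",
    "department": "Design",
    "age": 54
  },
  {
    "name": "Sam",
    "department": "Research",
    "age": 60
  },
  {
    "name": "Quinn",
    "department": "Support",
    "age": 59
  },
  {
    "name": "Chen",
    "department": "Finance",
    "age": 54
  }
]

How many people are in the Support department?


Scanning records for department = Support
  Record 3: Quinn
Count: 1

ANSWER: 1


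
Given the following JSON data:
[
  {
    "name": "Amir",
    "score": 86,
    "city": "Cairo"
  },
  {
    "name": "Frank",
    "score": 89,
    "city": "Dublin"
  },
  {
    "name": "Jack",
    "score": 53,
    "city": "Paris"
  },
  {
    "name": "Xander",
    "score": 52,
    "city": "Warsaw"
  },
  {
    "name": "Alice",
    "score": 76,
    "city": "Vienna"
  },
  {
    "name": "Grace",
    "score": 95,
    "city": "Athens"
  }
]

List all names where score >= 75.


Filtering records where score >= 75:
  Amir (score=86) -> YES
  Frank (score=89) -> YES
  Jack (score=53) -> no
  Xander (score=52) -> no
  Alice (score=76) -> YES
  Grace (score=95) -> YES


ANSWER: Amir, Frank, Alice, Grace


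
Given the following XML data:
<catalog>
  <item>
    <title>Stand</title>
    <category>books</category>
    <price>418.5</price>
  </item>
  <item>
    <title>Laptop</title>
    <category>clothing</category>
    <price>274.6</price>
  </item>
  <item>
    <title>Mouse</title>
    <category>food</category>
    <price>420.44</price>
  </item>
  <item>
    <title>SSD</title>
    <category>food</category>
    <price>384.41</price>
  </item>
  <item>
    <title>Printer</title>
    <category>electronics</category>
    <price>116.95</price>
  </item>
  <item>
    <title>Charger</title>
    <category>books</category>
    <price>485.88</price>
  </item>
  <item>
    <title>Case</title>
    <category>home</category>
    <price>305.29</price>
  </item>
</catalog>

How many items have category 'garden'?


Scanning <item> elements for <category>garden</category>:
Count: 0

ANSWER: 0


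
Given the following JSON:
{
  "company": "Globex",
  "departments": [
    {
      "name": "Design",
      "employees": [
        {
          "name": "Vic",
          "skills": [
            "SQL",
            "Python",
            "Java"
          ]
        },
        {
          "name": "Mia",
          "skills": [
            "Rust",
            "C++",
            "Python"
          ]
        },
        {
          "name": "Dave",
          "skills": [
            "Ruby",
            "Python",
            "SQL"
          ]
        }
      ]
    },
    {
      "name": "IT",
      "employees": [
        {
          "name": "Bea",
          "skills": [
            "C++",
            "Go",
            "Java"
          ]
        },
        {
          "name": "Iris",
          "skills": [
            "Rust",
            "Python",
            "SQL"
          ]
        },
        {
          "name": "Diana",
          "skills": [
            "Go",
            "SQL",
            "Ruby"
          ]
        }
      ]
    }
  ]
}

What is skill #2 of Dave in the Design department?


Path: departments[0].employees[2].skills[1]
Value: Python

ANSWER: Python


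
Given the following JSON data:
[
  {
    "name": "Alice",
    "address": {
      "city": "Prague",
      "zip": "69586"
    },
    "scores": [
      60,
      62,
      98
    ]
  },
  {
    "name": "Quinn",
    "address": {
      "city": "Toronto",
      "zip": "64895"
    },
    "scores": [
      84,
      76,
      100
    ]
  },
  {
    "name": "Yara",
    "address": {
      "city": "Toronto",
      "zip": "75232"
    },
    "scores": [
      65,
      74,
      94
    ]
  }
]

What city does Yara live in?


Path: records[2].address.city
Value: Toronto

ANSWER: Toronto


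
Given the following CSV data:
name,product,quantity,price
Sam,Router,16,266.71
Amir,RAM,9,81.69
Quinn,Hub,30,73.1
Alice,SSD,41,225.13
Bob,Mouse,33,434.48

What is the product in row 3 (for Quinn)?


Row 3: Quinn
Column 'product' = Hub

ANSWER: Hub


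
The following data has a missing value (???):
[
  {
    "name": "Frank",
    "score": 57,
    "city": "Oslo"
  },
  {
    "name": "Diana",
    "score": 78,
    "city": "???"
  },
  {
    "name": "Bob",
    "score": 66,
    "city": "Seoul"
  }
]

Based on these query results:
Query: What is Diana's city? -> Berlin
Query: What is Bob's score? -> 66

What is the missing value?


The missing value is Diana's city
From query: Diana's city = Berlin

ANSWER: Berlin


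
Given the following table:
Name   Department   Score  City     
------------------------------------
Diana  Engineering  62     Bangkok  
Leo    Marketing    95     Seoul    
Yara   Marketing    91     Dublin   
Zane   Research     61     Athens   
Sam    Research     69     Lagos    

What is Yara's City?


Row 3: Yara
City = Dublin

ANSWER: Dublin


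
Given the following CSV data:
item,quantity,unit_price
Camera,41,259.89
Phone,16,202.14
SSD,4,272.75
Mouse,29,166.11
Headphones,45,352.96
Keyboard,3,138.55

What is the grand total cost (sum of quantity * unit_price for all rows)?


Computing row totals:
  Camera: 41 * 259.89 = 10655.49
  Phone: 16 * 202.14 = 3234.24
  SSD: 4 * 272.75 = 1091.0
  Mouse: 29 * 166.11 = 4817.19
  Headphones: 45 * 352.96 = 15883.2
  Keyboard: 3 * 138.55 = 415.65
Grand total = 10655.49 + 3234.24 + 1091.0 + 4817.19 + 15883.2 + 415.65 = 36096.77

ANSWER: 36096.77


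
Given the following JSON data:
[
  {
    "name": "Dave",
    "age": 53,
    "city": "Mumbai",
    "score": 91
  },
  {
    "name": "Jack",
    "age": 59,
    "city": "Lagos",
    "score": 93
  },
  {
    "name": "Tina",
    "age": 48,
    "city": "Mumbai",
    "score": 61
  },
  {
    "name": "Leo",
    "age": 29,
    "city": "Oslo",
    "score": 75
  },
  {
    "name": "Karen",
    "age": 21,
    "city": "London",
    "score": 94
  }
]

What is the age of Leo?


Looking up record where name = Leo
Record index: 3
Field 'age' = 29

ANSWER: 29


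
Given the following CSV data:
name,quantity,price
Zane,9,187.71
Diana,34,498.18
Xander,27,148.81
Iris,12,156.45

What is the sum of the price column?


Values in 'price' column:
  Row 1: 187.71
  Row 2: 498.18
  Row 3: 148.81
  Row 4: 156.45
Sum = 187.71 + 498.18 + 148.81 + 156.45 = 991.15

ANSWER: 991.15


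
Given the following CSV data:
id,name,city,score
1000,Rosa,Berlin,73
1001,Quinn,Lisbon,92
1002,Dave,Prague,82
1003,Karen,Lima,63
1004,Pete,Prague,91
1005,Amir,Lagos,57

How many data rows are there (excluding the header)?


Counting rows (excluding header):
Header: id,name,city,score
Data rows: 6

ANSWER: 6


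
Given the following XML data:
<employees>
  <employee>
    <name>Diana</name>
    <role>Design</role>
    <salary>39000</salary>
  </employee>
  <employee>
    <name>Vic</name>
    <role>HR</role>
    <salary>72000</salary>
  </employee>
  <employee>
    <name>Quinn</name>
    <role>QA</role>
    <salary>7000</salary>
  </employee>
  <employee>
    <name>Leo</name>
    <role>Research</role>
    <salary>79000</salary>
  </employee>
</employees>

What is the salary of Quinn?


Searching for <employee> with <name>Quinn</name>
Found at position 3
<salary>7000</salary>

ANSWER: 7000


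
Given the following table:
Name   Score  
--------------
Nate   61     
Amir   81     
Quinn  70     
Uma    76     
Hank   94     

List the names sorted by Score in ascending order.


Sorting by Score (ascending):
  Nate: 61
  Quinn: 70
  Uma: 76
  Amir: 81
  Hank: 94


ANSWER: Nate, Quinn, Uma, Amir, Hank


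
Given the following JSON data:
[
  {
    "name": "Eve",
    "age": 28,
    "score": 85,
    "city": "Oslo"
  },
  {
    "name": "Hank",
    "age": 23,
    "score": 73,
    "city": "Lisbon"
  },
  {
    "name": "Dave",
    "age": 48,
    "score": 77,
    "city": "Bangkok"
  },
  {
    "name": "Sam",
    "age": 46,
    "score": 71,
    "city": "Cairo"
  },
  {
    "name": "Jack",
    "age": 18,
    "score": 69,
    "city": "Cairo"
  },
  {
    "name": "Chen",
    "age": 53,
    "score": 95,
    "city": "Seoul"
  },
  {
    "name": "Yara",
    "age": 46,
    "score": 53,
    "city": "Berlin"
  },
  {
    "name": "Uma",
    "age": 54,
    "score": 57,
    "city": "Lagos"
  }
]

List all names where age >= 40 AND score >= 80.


Checking both conditions:
  Eve (age=28, score=85) -> no
  Hank (age=23, score=73) -> no
  Dave (age=48, score=77) -> no
  Sam (age=46, score=71) -> no
  Jack (age=18, score=69) -> no
  Chen (age=53, score=95) -> YES
  Yara (age=46, score=53) -> no
  Uma (age=54, score=57) -> no


ANSWER: Chen


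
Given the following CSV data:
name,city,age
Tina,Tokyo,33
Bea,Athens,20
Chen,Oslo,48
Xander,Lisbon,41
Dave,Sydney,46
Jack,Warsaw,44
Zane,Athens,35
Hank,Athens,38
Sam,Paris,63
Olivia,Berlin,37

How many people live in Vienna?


Scanning city column for 'Vienna':
Total matches: 0

ANSWER: 0


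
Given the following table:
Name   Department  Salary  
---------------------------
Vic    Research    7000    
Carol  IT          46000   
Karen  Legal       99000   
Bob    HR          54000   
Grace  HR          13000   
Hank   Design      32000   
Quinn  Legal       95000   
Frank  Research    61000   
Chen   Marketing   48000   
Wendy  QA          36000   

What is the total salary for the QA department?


QA department members:
  Wendy: 36000
Total = 36000 = 36000

ANSWER: 36000


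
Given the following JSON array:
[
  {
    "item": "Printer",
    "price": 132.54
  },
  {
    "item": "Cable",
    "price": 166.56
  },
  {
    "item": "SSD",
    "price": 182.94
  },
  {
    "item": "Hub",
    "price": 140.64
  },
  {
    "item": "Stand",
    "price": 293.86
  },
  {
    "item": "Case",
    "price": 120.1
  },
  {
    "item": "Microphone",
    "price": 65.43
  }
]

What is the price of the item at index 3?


Array index 3 -> Hub
price = 140.64

ANSWER: 140.64


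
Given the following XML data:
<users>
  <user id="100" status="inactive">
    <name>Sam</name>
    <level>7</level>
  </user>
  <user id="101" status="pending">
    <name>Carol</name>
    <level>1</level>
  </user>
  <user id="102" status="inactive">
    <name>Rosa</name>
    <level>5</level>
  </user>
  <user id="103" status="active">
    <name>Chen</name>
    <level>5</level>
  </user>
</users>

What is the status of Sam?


Finding user with name = Sam
user id="100" status="inactive"

ANSWER: inactive


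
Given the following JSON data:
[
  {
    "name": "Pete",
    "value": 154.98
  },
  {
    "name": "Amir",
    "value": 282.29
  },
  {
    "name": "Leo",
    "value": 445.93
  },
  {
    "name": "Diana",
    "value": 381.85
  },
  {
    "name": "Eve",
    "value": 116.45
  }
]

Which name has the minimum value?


Comparing values:
  Pete: 154.98
  Amir: 282.29
  Leo: 445.93
  Diana: 381.85
  Eve: 116.45
Minimum: Eve (116.45)

ANSWER: Eve


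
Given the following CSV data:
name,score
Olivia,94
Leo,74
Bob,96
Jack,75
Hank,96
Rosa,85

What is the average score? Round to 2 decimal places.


Scores: 94, 74, 96, 75, 96, 85
Sum = 520
Count = 6
Average = 520 / 6 = 86.67

ANSWER: 86.67


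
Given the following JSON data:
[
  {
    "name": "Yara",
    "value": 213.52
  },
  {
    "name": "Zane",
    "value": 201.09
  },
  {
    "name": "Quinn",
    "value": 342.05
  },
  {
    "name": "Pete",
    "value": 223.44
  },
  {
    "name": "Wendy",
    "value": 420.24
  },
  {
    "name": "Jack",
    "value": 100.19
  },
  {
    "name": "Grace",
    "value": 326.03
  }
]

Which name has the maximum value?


Comparing values:
  Yara: 213.52
  Zane: 201.09
  Quinn: 342.05
  Pete: 223.44
  Wendy: 420.24
  Jack: 100.19
  Grace: 326.03
Maximum: Wendy (420.24)

ANSWER: Wendy


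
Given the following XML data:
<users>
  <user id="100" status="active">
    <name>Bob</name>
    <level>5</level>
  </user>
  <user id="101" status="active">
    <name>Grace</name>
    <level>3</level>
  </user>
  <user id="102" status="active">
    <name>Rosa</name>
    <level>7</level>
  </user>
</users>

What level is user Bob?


Finding user: Bob
<level>5</level>

ANSWER: 5


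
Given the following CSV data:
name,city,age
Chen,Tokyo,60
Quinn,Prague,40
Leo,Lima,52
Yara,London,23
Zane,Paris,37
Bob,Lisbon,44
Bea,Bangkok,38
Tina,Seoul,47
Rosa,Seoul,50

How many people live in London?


Scanning city column for 'London':
  Row 4: Yara -> MATCH
Total matches: 1

ANSWER: 1


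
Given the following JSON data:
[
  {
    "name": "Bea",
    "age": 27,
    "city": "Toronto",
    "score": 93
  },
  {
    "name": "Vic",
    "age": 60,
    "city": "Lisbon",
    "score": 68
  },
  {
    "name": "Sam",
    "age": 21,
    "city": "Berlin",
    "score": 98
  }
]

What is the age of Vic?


Looking up record where name = Vic
Record index: 1
Field 'age' = 60

ANSWER: 60


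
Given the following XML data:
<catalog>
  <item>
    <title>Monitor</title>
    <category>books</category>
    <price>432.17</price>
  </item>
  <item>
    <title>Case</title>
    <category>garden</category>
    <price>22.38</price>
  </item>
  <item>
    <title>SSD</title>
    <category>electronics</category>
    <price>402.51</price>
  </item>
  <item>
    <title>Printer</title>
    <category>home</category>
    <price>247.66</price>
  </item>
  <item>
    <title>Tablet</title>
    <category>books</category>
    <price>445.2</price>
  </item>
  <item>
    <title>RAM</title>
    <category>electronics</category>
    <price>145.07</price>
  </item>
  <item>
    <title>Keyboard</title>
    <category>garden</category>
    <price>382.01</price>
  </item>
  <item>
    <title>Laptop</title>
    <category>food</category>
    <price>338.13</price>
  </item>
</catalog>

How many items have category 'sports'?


Scanning <item> elements for <category>sports</category>:
Count: 0

ANSWER: 0
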